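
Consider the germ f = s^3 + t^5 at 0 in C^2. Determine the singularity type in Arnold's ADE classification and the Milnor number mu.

Type E_{8}, Milnor number mu = 8.

The Hessian of f at 0 is [[0, 0], [0, 0]] with rank 0, so corank 2. A Groebner basis of the Jacobian ideal J(f) in C{s,t} is {t^4, s^2}; counting standard monomials gives mu = 8. Corank 2; j^3 = s^3 is a perfect cube, so E-series; the 5-jet and mu = 8 give E_8.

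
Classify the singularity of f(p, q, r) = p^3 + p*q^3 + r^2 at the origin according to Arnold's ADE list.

The Hessian of f at 0 has rank 1. Corank 2; j^3 = p^3 is a perfect cube, so E-series; the 4-jet and mu = 7 give E_7.

E_{7}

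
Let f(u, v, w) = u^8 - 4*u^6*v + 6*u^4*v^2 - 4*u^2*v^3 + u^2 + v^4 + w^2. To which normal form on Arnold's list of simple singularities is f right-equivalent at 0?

A_{3}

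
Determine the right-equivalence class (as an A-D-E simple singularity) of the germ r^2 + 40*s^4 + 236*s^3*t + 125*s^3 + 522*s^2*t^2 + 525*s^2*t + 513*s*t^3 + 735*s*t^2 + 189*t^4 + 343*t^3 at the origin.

The Hessian of f at 0 has rank 1. Corank 2; j^3 = (5*s + 7*t)^3 is a perfect cube, so E-series; the 4-jet and mu = 7 give E_7.

E_{7}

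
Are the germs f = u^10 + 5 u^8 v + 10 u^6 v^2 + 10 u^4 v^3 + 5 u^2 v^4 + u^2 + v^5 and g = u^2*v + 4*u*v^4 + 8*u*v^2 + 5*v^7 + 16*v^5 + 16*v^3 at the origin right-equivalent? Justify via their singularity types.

No.

The Hessian of f at 0 has rank 1. Corank 1: A-series; mu = 4 gives A_4. The Hessian of g at 0 has rank 0. Corank 2; j^3 = v*(u + 4*v)^2 has shape L^2 M (L != M), so D-series; mu = 8 gives D_8. f is A_4 but g is D_8, hence not right-equivalent.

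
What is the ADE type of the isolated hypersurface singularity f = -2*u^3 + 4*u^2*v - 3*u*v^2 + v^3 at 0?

D_4

The Hessian of f at 0 is [[0, 0], [0, 0]] with rank 0, so corank 2. A Groebner basis of the Jacobian ideal J(f) in C{u,v} is {v^3, u^2 - 3*v^2/2, u*v - 3*v^2/2}; counting standard monomials gives mu = 4. Corank 2; j^3 = -(u - v)*(2*u^2 - 2*u*v + v^2) splits into three distinct lines over C (the quadratic factor has nonzero discriminant), so D_4.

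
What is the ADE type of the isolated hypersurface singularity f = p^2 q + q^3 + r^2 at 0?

The Hessian of f at 0 is [[0, 0, 0], [0, 0, 0], [0, 0, 2]] with rank 1, so corank 2. A Groebner basis of the Jacobian ideal J(f) in C{p,q,r} is {q^3, p^2 + 3*q^2, p*q, r}; counting standard monomials gives mu = 4. Corank 2; j^3 = q*(p^2 + q^2) splits into three distinct lines over C (the quadratic factor has nonzero discriminant), so D_4.

D_4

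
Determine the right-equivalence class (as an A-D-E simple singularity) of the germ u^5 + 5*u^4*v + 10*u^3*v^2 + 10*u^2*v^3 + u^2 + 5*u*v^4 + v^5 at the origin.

A_4

The Hessian of f at 0 is [[2, 0], [0, 0]] with rank 1, so corank 1. A Groebner basis of the Jacobian ideal J(f) in C{u,v} is {v^4, u}; counting standard monomials gives mu = 4. Corank 1: A-series; mu = 4 gives A_4.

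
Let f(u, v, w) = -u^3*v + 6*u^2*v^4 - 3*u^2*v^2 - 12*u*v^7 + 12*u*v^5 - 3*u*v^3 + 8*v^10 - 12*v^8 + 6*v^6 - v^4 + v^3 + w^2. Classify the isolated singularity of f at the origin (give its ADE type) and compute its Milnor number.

The Hessian of f at 0 has rank 1. Corank 2; j^3 = v^3 is a perfect cube, so E-series; the 4-jet and mu = 7 give E_7.

Type E7, Milnor number mu = 7.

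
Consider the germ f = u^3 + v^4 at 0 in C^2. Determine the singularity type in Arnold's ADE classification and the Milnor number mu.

Type E_6, Milnor number mu = 6.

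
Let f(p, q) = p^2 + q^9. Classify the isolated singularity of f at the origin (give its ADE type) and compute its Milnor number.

Type A8, Milnor number mu = 8.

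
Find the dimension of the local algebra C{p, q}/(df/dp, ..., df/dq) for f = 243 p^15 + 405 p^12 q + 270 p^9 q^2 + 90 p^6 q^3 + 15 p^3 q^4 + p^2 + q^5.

4

The Hessian of f at 0 is [[2, 0], [0, 0]] with rank 1, so corank 1. A Groebner basis of the Jacobian ideal J(f) in C{p,q} is {q^4, p}; counting standard monomials gives mu = 4. Corank 1: A-series; mu = 4 gives A_4.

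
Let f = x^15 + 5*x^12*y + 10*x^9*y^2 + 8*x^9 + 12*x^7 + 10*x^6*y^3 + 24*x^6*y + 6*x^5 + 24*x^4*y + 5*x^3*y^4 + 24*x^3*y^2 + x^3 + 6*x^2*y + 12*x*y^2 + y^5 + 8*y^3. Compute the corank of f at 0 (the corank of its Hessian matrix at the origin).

Hessian at 0 has rank 0.

2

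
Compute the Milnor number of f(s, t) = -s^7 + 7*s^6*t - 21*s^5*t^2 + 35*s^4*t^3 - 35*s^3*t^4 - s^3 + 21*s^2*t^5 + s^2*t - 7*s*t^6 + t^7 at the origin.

The Hessian of f at 0 is [[0, 0], [0, 0]] with rank 0, so corank 2. A Groebner basis of the Jacobian ideal J(f) in C{s,t} is {s*t/7 + t^6, s*t^2, s^2 - s*t}; counting standard monomials gives mu = 8. Corank 2; j^3 = -s^2*(s - t) has shape L^2 M (L != M), so D-series; mu = 8 gives D_8.

8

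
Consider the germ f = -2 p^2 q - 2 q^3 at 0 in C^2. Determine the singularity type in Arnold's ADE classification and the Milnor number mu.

Type D_4, Milnor number mu = 4.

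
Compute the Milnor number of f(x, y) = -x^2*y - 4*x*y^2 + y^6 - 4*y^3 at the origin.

7

The Hessian of f at 0 is [[0, 0], [0, 0]] with rank 0, so corank 2. A Groebner basis of the Jacobian ideal J(f) in C{x,y} is {-x^2/6 + y^5 + 2*y^2/3, x^3 + 8*y^3, x*y + 2*y^2}; counting standard monomials gives mu = 7. Corank 2; j^3 = -y*(x + 2*y)^2 has shape L^2 M (L != M), so D-series; mu = 7 gives D_7.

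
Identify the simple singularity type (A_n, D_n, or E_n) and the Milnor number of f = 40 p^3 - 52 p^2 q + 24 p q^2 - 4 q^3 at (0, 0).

Type D_4, Milnor number mu = 4.

The Hessian of f at 0 has rank 0. Corank 2; j^3 = 4*(2*p - q)*(5*p^2 - 4*p*q + q^2) splits into three distinct lines over C (the quadratic factor has nonzero discriminant), so D_4.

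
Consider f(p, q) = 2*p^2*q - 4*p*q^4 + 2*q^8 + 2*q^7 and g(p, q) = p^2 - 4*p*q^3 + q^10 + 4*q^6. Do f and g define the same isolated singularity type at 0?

The Hessian of f at 0 has rank 0. Corank 2; j^3 = 2*p^2*q has shape L^2 M (L != M), so D-series; mu = 9 gives D_9. The Hessian of g at 0 has rank 1. Corank 1: A-series; mu = 9 gives A_9. f is D_9 but g is A_9, hence not right-equivalent.

No.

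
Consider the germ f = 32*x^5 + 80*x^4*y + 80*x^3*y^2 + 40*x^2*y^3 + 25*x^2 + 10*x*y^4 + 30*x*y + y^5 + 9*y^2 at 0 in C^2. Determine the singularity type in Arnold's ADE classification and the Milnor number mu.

Type A_{4}, Milnor number mu = 4.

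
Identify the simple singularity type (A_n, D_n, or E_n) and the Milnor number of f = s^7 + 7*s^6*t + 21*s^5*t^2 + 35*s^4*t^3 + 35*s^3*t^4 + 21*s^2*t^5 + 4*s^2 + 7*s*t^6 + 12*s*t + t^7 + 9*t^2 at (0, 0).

The Hessian of f at 0 is [[8, 12], [12, 18]] with rank 1, so corank 1. A Groebner basis of the Jacobian ideal J(f) in C{s,t} is {t^6, s + 3*t/2}; counting standard monomials gives mu = 6. Corank 1: A-series; mu = 6 gives A_6.

Type A_6, Milnor number mu = 6.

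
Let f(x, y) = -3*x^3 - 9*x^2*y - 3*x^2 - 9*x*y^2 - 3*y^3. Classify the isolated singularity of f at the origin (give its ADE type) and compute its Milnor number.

Type A_{2}, Milnor number mu = 2.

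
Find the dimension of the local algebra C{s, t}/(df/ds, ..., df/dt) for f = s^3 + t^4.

The Hessian of f at 0 has rank 0. Corank 2; j^3 = s^3 is a perfect cube, so E-series; the 4-jet and mu = 6 give E_6.

6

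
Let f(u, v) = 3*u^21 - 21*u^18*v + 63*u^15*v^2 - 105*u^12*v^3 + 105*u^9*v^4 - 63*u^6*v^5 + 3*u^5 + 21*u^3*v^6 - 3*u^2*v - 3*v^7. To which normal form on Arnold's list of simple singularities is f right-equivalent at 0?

D_{8}

The Hessian of f at 0 has rank 0. Corank 2; j^3 = -3*u^2*v has shape L^2 M (L != M), so D-series; mu = 8 gives D_8.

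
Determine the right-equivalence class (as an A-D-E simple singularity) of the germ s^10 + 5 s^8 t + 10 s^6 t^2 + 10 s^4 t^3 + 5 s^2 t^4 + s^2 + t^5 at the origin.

A_{4}

The Hessian of f at 0 is [[2, 0], [0, 0]] with rank 1, so corank 1. A Groebner basis of the Jacobian ideal J(f) in C{s,t} is {t^4, s}; counting standard monomials gives mu = 4. Corank 1: A-series; mu = 4 gives A_4.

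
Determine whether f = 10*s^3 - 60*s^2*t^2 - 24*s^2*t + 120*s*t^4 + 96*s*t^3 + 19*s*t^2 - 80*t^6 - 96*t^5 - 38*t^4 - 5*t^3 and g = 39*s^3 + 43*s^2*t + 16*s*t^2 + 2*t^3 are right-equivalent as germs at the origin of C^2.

The Hessian of f at 0 is [[0, 0], [0, 0]] with rank 0, so corank 2. A Groebner basis of the Jacobian ideal J(f) in C{s,t} is {t^3, s^2 - t^2/6, s*t - t^2/2}; counting standard monomials gives mu = 4. Corank 2; j^3 = (s - t)*(10*s^2 - 14*s*t + 5*t^2) splits into three distinct lines over C (the quadratic factor has nonzero discriminant), so D_4. The Hessian of g at 0 is [[0, 0], [0, 0]] with rank 0, so corank 2. A Groebner basis of the Jacobian ideal J(g) in C{s,t} is {t^3, s^2 - 2*t^2/23, s*t + 7*t^2/23}; counting standard monomials gives mu = 4. Corank 2; j^3 = (3*s + t)*(13*s^2 + 10*s*t + 2*t^2) splits into three distinct lines over C (the quadratic factor has nonzero discriminant), so D_4. Both have type D_4, hence right-equivalent.

Yes.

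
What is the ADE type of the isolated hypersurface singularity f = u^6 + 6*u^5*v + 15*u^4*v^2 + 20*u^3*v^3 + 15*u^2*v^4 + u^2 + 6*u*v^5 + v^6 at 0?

A5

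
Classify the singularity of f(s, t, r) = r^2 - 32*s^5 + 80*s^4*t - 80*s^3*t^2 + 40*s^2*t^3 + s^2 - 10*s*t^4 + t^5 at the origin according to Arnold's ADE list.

The Hessian of f at 0 is [[2, 0, 0], [0, 0, 0], [0, 0, 2]] with rank 2, so corank 1. A Groebner basis of the Jacobian ideal J(f) in C{s,t,r} is {t^4, s, r}; counting standard monomials gives mu = 4. Corank 1: A-series; mu = 4 gives A_4.

A4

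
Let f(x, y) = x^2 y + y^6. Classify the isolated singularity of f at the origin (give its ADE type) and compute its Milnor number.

The Hessian of f at 0 has rank 0. Corank 2; j^3 = x^2*y has shape L^2 M (L != M), so D-series; mu = 7 gives D_7.

Type D7, Milnor number mu = 7.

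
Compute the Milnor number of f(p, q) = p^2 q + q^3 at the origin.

4

The Hessian of f at 0 is [[0, 0], [0, 0]] with rank 0, so corank 2. A Groebner basis of the Jacobian ideal J(f) in C{p,q} is {q^3, p^2 + 3*q^2, p*q}; counting standard monomials gives mu = 4. Corank 2; j^3 = q*(p^2 + q^2) splits into three distinct lines over C (the quadratic factor has nonzero discriminant), so D_4.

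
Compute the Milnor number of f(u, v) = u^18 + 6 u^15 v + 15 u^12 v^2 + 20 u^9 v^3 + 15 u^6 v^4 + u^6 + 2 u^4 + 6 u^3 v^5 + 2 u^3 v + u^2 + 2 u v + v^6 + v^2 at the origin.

5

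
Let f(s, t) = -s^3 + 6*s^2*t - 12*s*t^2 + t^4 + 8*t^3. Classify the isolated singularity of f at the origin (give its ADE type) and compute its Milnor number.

Type E6, Milnor number mu = 6.

The Hessian of f at 0 has rank 0. Corank 2; j^3 = -(s - 2*t)^3 is a perfect cube, so E-series; the 4-jet and mu = 6 give E_6.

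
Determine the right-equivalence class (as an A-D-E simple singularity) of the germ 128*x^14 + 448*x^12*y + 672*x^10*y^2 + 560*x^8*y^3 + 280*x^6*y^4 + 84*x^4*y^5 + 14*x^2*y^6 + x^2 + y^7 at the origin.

A6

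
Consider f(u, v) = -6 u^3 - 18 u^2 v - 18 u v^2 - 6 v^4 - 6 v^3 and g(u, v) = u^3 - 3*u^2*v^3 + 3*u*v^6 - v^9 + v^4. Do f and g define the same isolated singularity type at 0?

Yes.

The Hessian of f at 0 has rank 0. Corank 2; j^3 = -6*(u + v)^3 is a perfect cube, so E-series; the 4-jet and mu = 6 give E_6. The Hessian of g at 0 has rank 0. Corank 2; j^3 = u^3 is a perfect cube, so E-series; the 4-jet and mu = 6 give E_6. Both have type E_6, hence right-equivalent.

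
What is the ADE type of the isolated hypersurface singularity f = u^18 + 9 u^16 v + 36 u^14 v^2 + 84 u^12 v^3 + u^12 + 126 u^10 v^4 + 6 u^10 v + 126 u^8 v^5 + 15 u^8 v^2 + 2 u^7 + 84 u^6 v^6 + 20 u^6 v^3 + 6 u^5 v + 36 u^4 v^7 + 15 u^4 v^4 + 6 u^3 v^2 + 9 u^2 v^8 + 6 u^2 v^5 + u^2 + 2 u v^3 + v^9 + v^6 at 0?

The Hessian of f at 0 is [[2, 0], [0, 0]] with rank 1, so corank 1. A Groebner basis of the Jacobian ideal J(f) in C{u,v} is {u^2*v^2, u^3, u + v^3}; counting standard monomials gives mu = 8. Corank 1: A-series; mu = 8 gives A_8.

A_{8}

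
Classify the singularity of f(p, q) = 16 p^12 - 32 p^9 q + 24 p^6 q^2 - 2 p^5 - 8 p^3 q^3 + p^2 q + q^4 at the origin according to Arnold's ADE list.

D_{5}

The Hessian of f at 0 is [[0, 0], [0, 0]] with rank 0, so corank 2. A Groebner basis of the Jacobian ideal J(f) in C{p,q} is {p^3, p^2/4 + q^3, p*q}; counting standard monomials gives mu = 5. Corank 2; j^3 = p^2*q has shape L^2 M (L != M), so D-series; mu = 5 gives D_5.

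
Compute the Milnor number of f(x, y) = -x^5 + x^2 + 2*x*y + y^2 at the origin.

4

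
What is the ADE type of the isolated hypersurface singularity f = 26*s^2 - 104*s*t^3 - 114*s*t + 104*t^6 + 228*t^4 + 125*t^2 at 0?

A1

The Hessian of f at 0 has rank 2. Corank 0: nondegenerate Morse point, so A_1.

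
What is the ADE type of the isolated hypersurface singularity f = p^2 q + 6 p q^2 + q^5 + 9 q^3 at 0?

D6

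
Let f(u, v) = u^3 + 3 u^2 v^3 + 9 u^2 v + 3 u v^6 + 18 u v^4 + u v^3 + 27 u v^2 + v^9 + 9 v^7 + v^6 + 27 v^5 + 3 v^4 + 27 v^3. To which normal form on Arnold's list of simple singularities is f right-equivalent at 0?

The Hessian of f at 0 has rank 0. Corank 2; j^3 = (u + 3*v)^3 is a perfect cube, so E-series; the 4-jet and mu = 7 give E_7.

E_{7}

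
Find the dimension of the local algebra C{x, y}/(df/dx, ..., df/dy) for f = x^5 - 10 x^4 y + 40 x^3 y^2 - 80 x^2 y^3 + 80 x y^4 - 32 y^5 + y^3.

8

The Hessian of f at 0 is [[0, 0], [0, 0]] with rank 0, so corank 2. A Groebner basis of the Jacobian ideal J(f) in C{x,y} is {x^4 - 8*x^3*y, y^2}; counting standard monomials gives mu = 8. Corank 2; j^3 = y^3 is a perfect cube, so E-series; the 5-jet and mu = 8 give E_8.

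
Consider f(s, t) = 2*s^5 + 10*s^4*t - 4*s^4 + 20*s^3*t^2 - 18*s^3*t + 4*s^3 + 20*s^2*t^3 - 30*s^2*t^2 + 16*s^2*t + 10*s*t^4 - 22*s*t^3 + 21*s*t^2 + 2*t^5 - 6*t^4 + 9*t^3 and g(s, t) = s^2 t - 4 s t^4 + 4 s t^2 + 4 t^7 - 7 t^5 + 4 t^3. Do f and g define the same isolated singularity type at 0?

Yes.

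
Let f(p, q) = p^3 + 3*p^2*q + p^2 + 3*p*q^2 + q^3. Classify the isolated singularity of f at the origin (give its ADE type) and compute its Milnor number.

Type A_{2}, Milnor number mu = 2.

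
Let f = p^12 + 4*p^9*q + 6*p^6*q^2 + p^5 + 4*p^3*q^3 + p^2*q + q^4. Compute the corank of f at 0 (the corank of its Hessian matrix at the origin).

2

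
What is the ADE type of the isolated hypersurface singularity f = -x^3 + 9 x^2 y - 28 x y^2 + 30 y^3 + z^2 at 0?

The Hessian of f at 0 has rank 1. Corank 2; j^3 = -(x - 3*y)*(x^2 - 6*x*y + 10*y^2) splits into three distinct lines over C (the quadratic factor has nonzero discriminant), so D_4.

D_4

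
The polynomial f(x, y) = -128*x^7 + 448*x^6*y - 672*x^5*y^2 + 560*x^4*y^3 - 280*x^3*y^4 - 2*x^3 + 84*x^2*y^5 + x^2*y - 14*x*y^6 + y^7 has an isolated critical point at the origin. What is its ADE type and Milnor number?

Type D_8, Milnor number mu = 8.

The Hessian of f at 0 has rank 0. Corank 2; j^3 = -x^2*(2*x - y) has shape L^2 M (L != M), so D-series; mu = 8 gives D_8.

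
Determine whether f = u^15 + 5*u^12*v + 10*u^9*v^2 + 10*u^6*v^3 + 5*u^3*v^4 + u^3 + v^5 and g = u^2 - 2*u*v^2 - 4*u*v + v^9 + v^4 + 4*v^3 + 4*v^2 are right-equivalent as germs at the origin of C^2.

No.

The Hessian of f at 0 has rank 0. Corank 2; j^3 = u^3 is a perfect cube, so E-series; the 5-jet and mu = 8 give E_8. The Hessian of g at 0 has rank 1. Corank 1: A-series; mu = 8 gives A_8. f is E_8 but g is A_8, hence not right-equivalent.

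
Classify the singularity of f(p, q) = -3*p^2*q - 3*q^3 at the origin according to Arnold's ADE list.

The Hessian of f at 0 has rank 0. Corank 2; j^3 = -3*q*(p^2 + q^2) splits into three distinct lines over C (the quadratic factor has nonzero discriminant), so D_4.

D_4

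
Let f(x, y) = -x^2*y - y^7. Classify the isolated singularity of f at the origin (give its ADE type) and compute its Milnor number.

Type D_{8}, Milnor number mu = 8.

The Hessian of f at 0 has rank 0. Corank 2; j^3 = -x^2*y has shape L^2 M (L != M), so D-series; mu = 8 gives D_8.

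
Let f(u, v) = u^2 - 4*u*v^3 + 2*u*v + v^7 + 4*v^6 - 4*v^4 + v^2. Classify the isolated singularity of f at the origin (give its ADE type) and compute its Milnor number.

The Hessian of f at 0 is [[2, 2], [2, 2]] with rank 1, so corank 1. A Groebner basis of the Jacobian ideal J(f) in C{u,v} is {-u/2 + v^3 - v/2, u^2 + 2*u*v + v^2}; counting standard monomials gives mu = 6. Corank 1: A-series; mu = 6 gives A_6.

Type A_{6}, Milnor number mu = 6.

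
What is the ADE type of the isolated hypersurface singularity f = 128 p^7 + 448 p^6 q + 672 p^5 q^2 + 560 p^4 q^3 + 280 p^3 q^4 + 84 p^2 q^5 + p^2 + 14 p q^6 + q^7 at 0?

The Hessian of f at 0 has rank 1. Corank 1: A-series; mu = 6 gives A_6.

A6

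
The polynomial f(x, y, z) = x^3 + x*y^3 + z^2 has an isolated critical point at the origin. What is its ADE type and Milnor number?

The Hessian of f at 0 has rank 1. Corank 2; j^3 = x^3 is a perfect cube, so E-series; the 4-jet and mu = 7 give E_7.

Type E7, Milnor number mu = 7.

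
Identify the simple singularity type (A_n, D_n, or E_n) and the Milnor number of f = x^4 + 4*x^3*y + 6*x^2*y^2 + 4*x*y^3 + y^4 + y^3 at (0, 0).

Type E_{6}, Milnor number mu = 6.

The Hessian of f at 0 has rank 0. Corank 2; j^3 = y^3 is a perfect cube, so E-series; the 4-jet and mu = 6 give E_6.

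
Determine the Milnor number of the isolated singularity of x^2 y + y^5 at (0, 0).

The Hessian of f at 0 has rank 0. Corank 2; j^3 = x^2*y has shape L^2 M (L != M), so D-series; mu = 6 gives D_6.

6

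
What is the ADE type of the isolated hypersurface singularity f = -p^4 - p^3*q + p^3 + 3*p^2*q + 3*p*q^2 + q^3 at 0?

E7

The Hessian of f at 0 is [[0, 0], [0, 0]] with rank 0, so corank 2. A Groebner basis of the Jacobian ideal J(f) in C{p,q} is {3*p^2 + 6*p*q + q^4 + q^3 + 3*q^2, p^3 - 3*p^2 - 6*p*q - 3*q^2, p^2*q + 3*p^2 + 6*p*q + 3*q^2, -2*p^2 + p*q^2 - 4*p*q + q^3/3 - 2*q^2}; counting standard monomials gives mu = 7. Corank 2; j^3 = (p + q)^3 is a perfect cube, so E-series; the 4-jet and mu = 7 give E_7.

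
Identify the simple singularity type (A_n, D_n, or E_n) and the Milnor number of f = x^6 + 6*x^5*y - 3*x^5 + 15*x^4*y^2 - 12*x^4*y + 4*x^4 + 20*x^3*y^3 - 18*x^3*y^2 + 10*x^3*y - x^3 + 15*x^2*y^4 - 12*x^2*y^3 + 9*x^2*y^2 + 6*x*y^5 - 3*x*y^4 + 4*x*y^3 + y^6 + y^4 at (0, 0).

Type E_6, Milnor number mu = 6.

The Hessian of f at 0 has rank 0. Corank 2; j^3 = -x^3 is a perfect cube, so E-series; the 4-jet and mu = 6 give E_6.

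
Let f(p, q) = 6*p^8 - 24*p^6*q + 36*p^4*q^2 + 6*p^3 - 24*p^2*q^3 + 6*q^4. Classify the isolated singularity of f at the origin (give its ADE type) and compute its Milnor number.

The Hessian of f at 0 has rank 0. Corank 2; j^3 = 6*p^3 is a perfect cube, so E-series; the 4-jet and mu = 6 give E_6.

Type E_6, Milnor number mu = 6.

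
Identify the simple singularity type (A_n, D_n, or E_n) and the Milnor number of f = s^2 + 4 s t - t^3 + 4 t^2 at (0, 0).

Type A_2, Milnor number mu = 2.

The Hessian of f at 0 is [[2, 4], [4, 8]] with rank 1, so corank 1. A Groebner basis of the Jacobian ideal J(f) in C{s,t} is {t^2, s + 2*t}; counting standard monomials gives mu = 2. Corank 1: A-series; mu = 2 gives A_2.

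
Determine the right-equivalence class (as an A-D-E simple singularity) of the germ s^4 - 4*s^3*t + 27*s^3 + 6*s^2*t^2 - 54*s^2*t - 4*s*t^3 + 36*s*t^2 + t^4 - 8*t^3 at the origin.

The Hessian of f at 0 has rank 0. Corank 2; j^3 = (3*s - 2*t)^3 is a perfect cube, so E-series; the 4-jet and mu = 6 give E_6.

E6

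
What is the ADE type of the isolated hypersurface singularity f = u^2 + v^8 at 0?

A_{7}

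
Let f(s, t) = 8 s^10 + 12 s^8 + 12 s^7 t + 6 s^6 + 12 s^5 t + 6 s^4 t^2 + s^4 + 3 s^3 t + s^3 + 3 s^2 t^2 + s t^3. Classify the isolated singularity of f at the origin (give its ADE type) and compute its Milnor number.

Type E7, Milnor number mu = 7.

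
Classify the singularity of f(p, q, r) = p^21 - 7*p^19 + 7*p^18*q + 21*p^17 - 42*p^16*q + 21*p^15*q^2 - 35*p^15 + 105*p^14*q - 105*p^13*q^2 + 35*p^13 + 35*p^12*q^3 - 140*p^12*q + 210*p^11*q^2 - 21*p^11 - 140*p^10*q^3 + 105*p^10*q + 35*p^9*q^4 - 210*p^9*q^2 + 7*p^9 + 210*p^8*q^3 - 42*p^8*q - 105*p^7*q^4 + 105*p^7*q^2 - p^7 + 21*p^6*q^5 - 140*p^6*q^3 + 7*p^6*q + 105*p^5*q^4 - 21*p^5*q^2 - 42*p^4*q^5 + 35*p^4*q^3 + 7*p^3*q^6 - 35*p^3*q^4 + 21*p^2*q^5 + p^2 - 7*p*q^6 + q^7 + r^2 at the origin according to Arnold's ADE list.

The Hessian of f at 0 is [[2, 0, 0], [0, 0, 0], [0, 0, 2]] with rank 2, so corank 1. A Groebner basis of the Jacobian ideal J(f) in C{p,q,r} is {q^6, p, r}; counting standard monomials gives mu = 6. Corank 1: A-series; mu = 6 gives A_6.

A_6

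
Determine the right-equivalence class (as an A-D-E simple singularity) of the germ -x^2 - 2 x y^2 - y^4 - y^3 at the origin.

The Hessian of f at 0 is [[-2, 0], [0, 0]] with rank 1, so corank 1. A Groebner basis of the Jacobian ideal J(f) in C{x,y} is {y^2, x}; counting standard monomials gives mu = 2. Corank 1: A-series; mu = 2 gives A_2.

A2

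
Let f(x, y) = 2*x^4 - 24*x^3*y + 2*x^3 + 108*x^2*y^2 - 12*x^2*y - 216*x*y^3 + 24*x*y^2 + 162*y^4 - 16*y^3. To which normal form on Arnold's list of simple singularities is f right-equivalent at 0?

The Hessian of f at 0 is [[0, 0], [0, 0]] with rank 0, so corank 2. A Groebner basis of the Jacobian ideal J(f) in C{x,y} is {y^4, x*y^2 - 7*y^3/3, x^2 - 4*x*y + 4*y^2}; counting standard monomials gives mu = 6. Corank 2; j^3 = 2*(x - 2*y)^3 is a perfect cube, so E-series; the 4-jet and mu = 6 give E_6.

E6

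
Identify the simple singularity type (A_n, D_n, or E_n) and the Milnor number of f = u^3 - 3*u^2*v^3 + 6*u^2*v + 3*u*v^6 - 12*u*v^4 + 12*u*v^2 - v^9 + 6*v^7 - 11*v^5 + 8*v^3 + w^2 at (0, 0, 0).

Type E_{8}, Milnor number mu = 8.

The Hessian of f at 0 has rank 1. Corank 2; j^3 = (u + 2*v)^3 is a perfect cube, so E-series; the 5-jet and mu = 8 give E_8.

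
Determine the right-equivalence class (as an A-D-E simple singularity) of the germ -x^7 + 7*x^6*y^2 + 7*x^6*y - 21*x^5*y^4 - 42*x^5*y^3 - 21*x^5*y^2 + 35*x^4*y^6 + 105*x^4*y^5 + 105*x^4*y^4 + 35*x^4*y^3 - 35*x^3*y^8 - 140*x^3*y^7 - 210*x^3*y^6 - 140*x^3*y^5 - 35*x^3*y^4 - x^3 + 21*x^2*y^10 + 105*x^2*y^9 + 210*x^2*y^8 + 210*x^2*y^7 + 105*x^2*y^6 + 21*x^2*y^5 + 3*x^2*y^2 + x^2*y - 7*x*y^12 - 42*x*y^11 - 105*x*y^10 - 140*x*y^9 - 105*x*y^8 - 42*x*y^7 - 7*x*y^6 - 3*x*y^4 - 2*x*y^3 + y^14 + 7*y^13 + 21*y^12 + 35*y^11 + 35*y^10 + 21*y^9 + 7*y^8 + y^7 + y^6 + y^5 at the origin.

D_{8}

The Hessian of f at 0 has rank 0. Corank 2; j^3 = -x^2*(x - y) has shape L^2 M (L != M), so D-series; mu = 8 gives D_8.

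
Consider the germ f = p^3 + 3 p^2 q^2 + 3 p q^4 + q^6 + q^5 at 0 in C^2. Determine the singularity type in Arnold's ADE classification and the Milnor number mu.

Type E_8, Milnor number mu = 8.

The Hessian of f at 0 is [[0, 0], [0, 0]] with rank 0, so corank 2. A Groebner basis of the Jacobian ideal J(f) in C{p,q} is {q^4, p^3, p^2/2 + p*q^2}; counting standard monomials gives mu = 8. Corank 2; j^3 = p^3 is a perfect cube, so E-series; the 5-jet and mu = 8 give E_8.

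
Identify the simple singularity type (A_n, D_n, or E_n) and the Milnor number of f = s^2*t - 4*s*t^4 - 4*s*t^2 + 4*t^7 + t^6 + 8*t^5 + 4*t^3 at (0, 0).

Type D7, Milnor number mu = 7.

The Hessian of f at 0 is [[0, 0], [0, 0]] with rank 0, so corank 2. A Groebner basis of the Jacobian ideal J(f) in C{s,t} is {-s*t/2 + t^4 + t^2, s^3 + 4*s^2 - 16*s*t - 8*t^3 + 16*t^2, s^2*t + 4*s^2/3 - 16*s*t/3 - 4*t^3 + 16*t^2/3, s^2/3 + s*t^2 - 4*s*t/3 - 2*t^3 + 4*t^2/3}; counting standard monomials gives mu = 7. Corank 2; j^3 = t*(s - 2*t)^2 has shape L^2 M (L != M), so D-series; mu = 7 gives D_7.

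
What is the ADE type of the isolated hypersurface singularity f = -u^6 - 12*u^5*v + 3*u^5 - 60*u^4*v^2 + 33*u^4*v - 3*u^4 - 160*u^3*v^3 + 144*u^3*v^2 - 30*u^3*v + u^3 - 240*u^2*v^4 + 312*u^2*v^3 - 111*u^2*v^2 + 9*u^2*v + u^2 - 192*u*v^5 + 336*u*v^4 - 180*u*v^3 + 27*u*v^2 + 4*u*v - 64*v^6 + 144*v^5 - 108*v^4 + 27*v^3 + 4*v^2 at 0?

The Hessian of f at 0 has rank 1. Corank 1: A-series; mu = 2 gives A_2.

A_{2}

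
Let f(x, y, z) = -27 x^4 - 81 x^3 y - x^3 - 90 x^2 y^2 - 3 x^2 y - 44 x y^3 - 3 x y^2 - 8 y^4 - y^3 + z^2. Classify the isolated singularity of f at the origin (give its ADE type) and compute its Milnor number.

Type E_{7}, Milnor number mu = 7.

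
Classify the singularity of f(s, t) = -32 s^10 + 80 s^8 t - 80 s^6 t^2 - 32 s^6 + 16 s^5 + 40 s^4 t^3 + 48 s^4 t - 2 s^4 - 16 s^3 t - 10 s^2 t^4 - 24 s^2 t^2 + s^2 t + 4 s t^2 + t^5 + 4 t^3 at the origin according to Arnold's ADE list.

The Hessian of f at 0 has rank 0. Corank 2; j^3 = t*(s + 2*t)^2 has shape L^2 M (L != M), so D-series; mu = 6 gives D_6.

D6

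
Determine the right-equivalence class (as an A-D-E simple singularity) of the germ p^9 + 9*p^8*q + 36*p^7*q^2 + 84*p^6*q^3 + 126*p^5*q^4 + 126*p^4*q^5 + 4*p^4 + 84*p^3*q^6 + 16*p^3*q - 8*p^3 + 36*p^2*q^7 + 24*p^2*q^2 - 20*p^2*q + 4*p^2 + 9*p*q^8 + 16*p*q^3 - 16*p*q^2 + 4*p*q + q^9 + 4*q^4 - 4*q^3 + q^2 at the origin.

A_8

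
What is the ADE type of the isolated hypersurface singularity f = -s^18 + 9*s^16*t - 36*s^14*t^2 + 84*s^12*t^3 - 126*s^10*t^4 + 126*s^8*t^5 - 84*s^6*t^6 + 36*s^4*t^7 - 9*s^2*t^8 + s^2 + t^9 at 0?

A_{8}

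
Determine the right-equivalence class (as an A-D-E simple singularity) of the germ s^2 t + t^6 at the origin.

D7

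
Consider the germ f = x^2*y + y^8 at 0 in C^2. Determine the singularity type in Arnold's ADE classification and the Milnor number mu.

Type D_{9}, Milnor number mu = 9.

The Hessian of f at 0 has rank 0. Corank 2; j^3 = x^2*y has shape L^2 M (L != M), so D-series; mu = 9 gives D_9.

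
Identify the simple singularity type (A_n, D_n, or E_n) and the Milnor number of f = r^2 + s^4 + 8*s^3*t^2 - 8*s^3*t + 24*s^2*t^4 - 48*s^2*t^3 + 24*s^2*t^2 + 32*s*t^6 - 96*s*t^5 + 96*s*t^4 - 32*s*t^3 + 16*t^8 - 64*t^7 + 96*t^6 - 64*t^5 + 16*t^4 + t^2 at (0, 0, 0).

The Hessian of f at 0 has rank 2. Corank 1: A-series; mu = 3 gives A_3.

Type A_3, Milnor number mu = 3.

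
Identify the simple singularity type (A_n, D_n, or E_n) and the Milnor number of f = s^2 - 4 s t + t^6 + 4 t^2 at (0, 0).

The Hessian of f at 0 has rank 1. Corank 1: A-series; mu = 5 gives A_5.

Type A_5, Milnor number mu = 5.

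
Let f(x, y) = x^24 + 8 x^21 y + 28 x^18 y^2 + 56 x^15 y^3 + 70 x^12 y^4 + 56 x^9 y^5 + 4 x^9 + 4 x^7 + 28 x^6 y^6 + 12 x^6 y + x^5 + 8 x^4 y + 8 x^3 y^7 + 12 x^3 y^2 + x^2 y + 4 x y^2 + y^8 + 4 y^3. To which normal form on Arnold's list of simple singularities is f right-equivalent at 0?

The Hessian of f at 0 has rank 0. Corank 2; j^3 = y*(x + 2*y)^2 has shape L^2 M (L != M), so D-series; mu = 9 gives D_9.

D_9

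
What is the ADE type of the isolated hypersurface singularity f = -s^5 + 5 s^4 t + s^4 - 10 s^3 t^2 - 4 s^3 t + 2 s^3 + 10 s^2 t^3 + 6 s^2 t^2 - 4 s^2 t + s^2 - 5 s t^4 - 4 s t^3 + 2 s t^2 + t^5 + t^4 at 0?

A4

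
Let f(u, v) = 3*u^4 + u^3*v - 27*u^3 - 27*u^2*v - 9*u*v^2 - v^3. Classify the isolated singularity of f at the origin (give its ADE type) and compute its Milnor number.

The Hessian of f at 0 has rank 0. Corank 2; j^3 = -(3*u + v)^3 is a perfect cube, so E-series; the 4-jet and mu = 7 give E_7.

Type E_7, Milnor number mu = 7.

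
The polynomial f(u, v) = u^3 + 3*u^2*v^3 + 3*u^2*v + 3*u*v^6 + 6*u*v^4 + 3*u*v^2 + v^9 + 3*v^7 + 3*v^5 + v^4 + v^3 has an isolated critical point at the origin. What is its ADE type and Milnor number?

Type E_{6}, Milnor number mu = 6.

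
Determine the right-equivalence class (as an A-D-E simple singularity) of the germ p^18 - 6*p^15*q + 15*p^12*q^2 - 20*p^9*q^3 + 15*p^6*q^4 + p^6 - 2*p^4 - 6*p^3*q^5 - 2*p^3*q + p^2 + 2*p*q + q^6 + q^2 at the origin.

A5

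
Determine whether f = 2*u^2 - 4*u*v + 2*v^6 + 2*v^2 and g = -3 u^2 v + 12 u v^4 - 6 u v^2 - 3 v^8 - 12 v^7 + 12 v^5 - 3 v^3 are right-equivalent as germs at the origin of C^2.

No.

The Hessian of f at 0 has rank 1. Corank 1: A-series; mu = 5 gives A_5. The Hessian of g at 0 has rank 0. Corank 2; j^3 = -3*v*(u + v)^2 has shape L^2 M (L != M), so D-series; mu = 9 gives D_9. f is A_5 but g is D_9, hence not right-equivalent.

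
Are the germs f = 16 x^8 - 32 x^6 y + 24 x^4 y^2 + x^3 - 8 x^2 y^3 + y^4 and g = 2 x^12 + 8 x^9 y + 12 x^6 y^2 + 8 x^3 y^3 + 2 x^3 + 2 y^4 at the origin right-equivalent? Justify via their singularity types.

Yes.

The Hessian of f at 0 is [[0, 0], [0, 0]] with rank 0, so corank 2. A Groebner basis of the Jacobian ideal J(f) in C{x,y} is {y^3, x^2}; counting standard monomials gives mu = 6. Corank 2; j^3 = x^3 is a perfect cube, so E-series; the 4-jet and mu = 6 give E_6. The Hessian of g at 0 is [[0, 0], [0, 0]] with rank 0, so corank 2. A Groebner basis of the Jacobian ideal J(g) in C{x,y} is {y^3, x^2}; counting standard monomials gives mu = 6. Corank 2; j^3 = 2*x^3 is a perfect cube, so E-series; the 4-jet and mu = 6 give E_6. Both have type E_6, hence right-equivalent.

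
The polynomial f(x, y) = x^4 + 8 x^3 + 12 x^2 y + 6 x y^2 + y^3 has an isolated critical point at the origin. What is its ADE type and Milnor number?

The Hessian of f at 0 has rank 0. Corank 2; j^3 = (2*x + y)^3 is a perfect cube, so E-series; the 4-jet and mu = 6 give E_6.

Type E_6, Milnor number mu = 6.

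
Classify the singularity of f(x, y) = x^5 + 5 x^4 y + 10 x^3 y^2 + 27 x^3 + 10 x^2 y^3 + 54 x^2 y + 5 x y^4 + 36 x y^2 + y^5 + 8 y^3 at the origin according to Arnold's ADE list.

The Hessian of f at 0 has rank 0. Corank 2; j^3 = (3*x + 2*y)^3 is a perfect cube, so E-series; the 5-jet and mu = 8 give E_8.

E_{8}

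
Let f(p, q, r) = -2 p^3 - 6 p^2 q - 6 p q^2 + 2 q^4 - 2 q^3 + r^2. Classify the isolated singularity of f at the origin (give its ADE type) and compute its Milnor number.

Type E_{6}, Milnor number mu = 6.

The Hessian of f at 0 has rank 1. Corank 2; j^3 = -2*(p + q)^3 is a perfect cube, so E-series; the 4-jet and mu = 6 give E_6.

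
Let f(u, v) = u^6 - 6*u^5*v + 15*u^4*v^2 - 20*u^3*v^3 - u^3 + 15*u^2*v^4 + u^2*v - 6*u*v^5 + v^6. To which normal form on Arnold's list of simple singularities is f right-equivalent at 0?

The Hessian of f at 0 has rank 0. Corank 2; j^3 = -u^2*(u - v) has shape L^2 M (L != M), so D-series; mu = 7 gives D_7.

D_7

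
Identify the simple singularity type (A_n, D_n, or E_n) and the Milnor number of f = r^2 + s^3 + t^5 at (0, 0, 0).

Type E_{8}, Milnor number mu = 8.

The Hessian of f at 0 is [[0, 0, 0], [0, 0, 0], [0, 0, 2]] with rank 1, so corank 2. A Groebner basis of the Jacobian ideal J(f) in C{s,t,r} is {t^4, s^2, r}; counting standard monomials gives mu = 8. Corank 2; j^3 = s^3 is a perfect cube, so E-series; the 5-jet and mu = 8 give E_8.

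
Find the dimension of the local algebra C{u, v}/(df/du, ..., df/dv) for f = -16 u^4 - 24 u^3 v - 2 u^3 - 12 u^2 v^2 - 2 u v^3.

7

The Hessian of f at 0 is [[0, 0], [0, 0]] with rank 0, so corank 2. A Groebner basis of the Jacobian ideal J(f) in C{u,v} is {3*u^2/4 + v^4 + v^3/4, u^3, u^2*v - u^2/4 - v^3/12, u^2 + u*v^2 + v^3/3}; counting standard monomials gives mu = 7. Corank 2; j^3 = -2*u^3 is a perfect cube, so E-series; the 4-jet and mu = 7 give E_7.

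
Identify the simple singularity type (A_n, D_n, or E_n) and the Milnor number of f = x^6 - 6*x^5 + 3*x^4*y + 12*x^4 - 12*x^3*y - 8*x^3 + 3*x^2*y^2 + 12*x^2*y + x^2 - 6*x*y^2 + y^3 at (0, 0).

Type A_{2}, Milnor number mu = 2.

The Hessian of f at 0 has rank 1. Corank 1: A-series; mu = 2 gives A_2.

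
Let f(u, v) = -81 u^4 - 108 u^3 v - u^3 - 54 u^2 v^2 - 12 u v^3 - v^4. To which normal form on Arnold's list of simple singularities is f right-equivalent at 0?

E_6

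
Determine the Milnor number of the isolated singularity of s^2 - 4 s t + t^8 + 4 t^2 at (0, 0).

7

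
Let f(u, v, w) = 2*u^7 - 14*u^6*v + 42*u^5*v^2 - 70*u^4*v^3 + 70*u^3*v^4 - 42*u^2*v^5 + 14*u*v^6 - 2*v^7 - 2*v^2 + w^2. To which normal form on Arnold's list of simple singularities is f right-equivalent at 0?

A_6

The Hessian of f at 0 is [[0, 0, 0], [0, -4, 0], [0, 0, 2]] with rank 2, so corank 1. A Groebner basis of the Jacobian ideal J(f) in C{u,v,w} is {u^6, v, w}; counting standard monomials gives mu = 6. Corank 1: A-series; mu = 6 gives A_6.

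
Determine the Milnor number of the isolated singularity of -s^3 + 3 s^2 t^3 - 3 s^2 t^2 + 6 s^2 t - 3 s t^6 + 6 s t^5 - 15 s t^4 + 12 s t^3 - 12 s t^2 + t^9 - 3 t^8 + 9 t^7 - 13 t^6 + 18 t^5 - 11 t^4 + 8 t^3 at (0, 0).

The Hessian of f at 0 has rank 0. Corank 2; j^3 = -(s - 2*t)^3 is a perfect cube, so E-series; the 4-jet and mu = 6 give E_6.

6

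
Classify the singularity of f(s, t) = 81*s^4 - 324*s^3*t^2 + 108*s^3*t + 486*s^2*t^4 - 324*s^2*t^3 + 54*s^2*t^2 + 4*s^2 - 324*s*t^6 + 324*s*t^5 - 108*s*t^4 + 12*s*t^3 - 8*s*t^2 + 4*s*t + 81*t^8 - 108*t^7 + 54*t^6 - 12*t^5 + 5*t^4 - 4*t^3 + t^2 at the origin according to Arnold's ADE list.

A3

The Hessian of f at 0 is [[8, 4], [4, 2]] with rank 1, so corank 1. A Groebner basis of the Jacobian ideal J(f) in C{s,t} is {s^2 - s/4 - t/8, s*t + s/2 + t/4, -s + t^2 - t/2}; counting standard monomials gives mu = 3. Corank 1: A-series; mu = 3 gives A_3.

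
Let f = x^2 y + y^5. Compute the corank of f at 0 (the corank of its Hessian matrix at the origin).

2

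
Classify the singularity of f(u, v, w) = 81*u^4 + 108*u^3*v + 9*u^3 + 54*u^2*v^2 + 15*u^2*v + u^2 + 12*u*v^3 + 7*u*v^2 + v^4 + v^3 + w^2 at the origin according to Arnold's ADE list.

A2

The Hessian of f at 0 is [[2, 0, 0], [0, 0, 0], [0, 0, 2]] with rank 2, so corank 1. A Groebner basis of the Jacobian ideal J(f) in C{u,v,w} is {v^2, u, w}; counting standard monomials gives mu = 2. Corank 1: A-series; mu = 2 gives A_2.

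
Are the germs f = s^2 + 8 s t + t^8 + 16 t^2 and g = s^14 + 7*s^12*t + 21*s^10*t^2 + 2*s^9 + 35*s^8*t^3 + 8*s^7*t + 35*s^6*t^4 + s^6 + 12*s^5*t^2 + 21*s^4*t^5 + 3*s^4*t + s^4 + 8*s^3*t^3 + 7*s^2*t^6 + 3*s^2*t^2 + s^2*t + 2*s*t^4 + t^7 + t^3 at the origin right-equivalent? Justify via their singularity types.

The Hessian of f at 0 has rank 1. Corank 1: A-series; mu = 7 gives A_7. The Hessian of g at 0 has rank 0. Corank 2; j^3 = t*(s^2 + t^2) splits into three distinct lines over C (the quadratic factor has nonzero discriminant), so D_4. f is A_7 but g is D_4, hence not right-equivalent.

No.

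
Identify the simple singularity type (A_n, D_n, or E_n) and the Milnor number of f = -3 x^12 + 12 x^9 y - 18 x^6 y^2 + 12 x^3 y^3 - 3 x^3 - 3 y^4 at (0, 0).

Type E_{6}, Milnor number mu = 6.

The Hessian of f at 0 has rank 0. Corank 2; j^3 = -3*x^3 is a perfect cube, so E-series; the 4-jet and mu = 6 give E_6.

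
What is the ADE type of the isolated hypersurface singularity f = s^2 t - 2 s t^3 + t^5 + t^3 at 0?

D4

The Hessian of f at 0 has rank 0. Corank 2; j^3 = t*(s^2 + t^2) splits into three distinct lines over C (the quadratic factor has nonzero discriminant), so D_4.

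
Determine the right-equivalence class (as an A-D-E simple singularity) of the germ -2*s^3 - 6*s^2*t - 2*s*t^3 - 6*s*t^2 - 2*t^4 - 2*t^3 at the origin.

The Hessian of f at 0 has rank 0. Corank 2; j^3 = -2*(s + t)^3 is a perfect cube, so E-series; the 4-jet and mu = 7 give E_7.

E_7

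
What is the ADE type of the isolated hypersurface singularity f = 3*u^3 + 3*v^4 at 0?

E_6

The Hessian of f at 0 is [[0, 0], [0, 0]] with rank 0, so corank 2. A Groebner basis of the Jacobian ideal J(f) in C{u,v} is {v^3, u^2}; counting standard monomials gives mu = 6. Corank 2; j^3 = 3*u^3 is a perfect cube, so E-series; the 4-jet and mu = 6 give E_6.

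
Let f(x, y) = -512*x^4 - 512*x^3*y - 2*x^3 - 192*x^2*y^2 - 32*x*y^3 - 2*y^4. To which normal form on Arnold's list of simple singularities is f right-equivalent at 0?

E6

The Hessian of f at 0 has rank 0. Corank 2; j^3 = -2*x^3 is a perfect cube, so E-series; the 4-jet and mu = 6 give E_6.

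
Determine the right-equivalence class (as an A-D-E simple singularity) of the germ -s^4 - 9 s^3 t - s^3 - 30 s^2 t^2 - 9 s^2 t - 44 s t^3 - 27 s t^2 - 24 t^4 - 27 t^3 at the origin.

The Hessian of f at 0 is [[0, 0], [0, 0]] with rank 0, so corank 2. A Groebner basis of the Jacobian ideal J(f) in C{s,t} is {3*s^2 + 18*s*t + t^4 - t^3 + 27*t^2, s^3 + 45*s^2 + 270*s*t + 12*t^3 + 405*t^2, s^2*t - 11*s^2 - 66*s*t - 16*t^3/3 - 99*t^2, 2*s^2 + s*t^2 + 12*s*t + 7*t^3/3 + 18*t^2}; counting standard monomials gives mu = 7. Corank 2; j^3 = -(s + 3*t)^3 is a perfect cube, so E-series; the 4-jet and mu = 7 give E_7.

E_7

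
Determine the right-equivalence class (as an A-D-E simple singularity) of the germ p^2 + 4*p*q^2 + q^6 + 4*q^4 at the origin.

A5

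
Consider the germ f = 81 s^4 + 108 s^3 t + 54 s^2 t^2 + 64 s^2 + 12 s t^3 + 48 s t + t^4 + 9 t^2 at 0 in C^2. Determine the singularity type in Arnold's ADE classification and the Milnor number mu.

Type A_{3}, Milnor number mu = 3.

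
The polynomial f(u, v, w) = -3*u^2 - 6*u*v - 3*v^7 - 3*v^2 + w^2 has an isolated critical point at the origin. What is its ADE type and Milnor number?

The Hessian of f at 0 has rank 2. Corank 1: A-series; mu = 6 gives A_6.

Type A6, Milnor number mu = 6.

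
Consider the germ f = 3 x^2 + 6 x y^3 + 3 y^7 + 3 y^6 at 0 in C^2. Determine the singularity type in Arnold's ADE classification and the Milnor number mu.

Type A_{6}, Milnor number mu = 6.

The Hessian of f at 0 has rank 1. Corank 1: A-series; mu = 6 gives A_6.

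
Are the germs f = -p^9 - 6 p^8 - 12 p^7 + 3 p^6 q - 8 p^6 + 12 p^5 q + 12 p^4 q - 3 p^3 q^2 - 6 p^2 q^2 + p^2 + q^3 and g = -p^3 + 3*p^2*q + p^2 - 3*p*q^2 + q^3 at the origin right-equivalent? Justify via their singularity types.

The Hessian of f at 0 has rank 1. Corank 1: A-series; mu = 2 gives A_2. The Hessian of g at 0 has rank 1. Corank 1: A-series; mu = 2 gives A_2. Both have type A_2, hence right-equivalent.

Yes.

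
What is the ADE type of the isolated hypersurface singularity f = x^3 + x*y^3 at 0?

E_{7}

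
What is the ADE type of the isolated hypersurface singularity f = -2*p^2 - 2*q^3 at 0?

A_2

The Hessian of f at 0 is [[-4, 0], [0, 0]] with rank 1, so corank 1. A Groebner basis of the Jacobian ideal J(f) in C{p,q} is {q^2, p}; counting standard monomials gives mu = 2. Corank 1: A-series; mu = 2 gives A_2.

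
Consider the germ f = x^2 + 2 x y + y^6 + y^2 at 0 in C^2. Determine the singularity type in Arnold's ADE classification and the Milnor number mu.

Type A_{5}, Milnor number mu = 5.

The Hessian of f at 0 is [[2, 2], [2, 2]] with rank 1, so corank 1. A Groebner basis of the Jacobian ideal J(f) in C{x,y} is {y^5, x + y}; counting standard monomials gives mu = 5. Corank 1: A-series; mu = 5 gives A_5.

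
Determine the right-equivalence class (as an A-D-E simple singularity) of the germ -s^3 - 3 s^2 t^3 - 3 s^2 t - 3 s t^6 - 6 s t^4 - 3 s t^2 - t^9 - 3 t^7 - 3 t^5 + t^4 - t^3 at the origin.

E_{6}

The Hessian of f at 0 is [[0, 0], [0, 0]] with rank 0, so corank 2. A Groebner basis of the Jacobian ideal J(f) in C{s,t} is {t^3, s^2 + 2*s*t + t^2}; counting standard monomials gives mu = 6. Corank 2; j^3 = -(s + t)^3 is a perfect cube, so E-series; the 4-jet and mu = 6 give E_6.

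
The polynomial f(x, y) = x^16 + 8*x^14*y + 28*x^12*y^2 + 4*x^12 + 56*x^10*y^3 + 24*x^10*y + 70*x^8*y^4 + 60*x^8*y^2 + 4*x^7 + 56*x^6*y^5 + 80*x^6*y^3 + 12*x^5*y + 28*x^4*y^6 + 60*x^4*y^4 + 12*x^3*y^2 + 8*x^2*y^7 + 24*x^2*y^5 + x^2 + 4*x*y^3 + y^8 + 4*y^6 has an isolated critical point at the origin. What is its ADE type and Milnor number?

Type A_{7}, Milnor number mu = 7.

The Hessian of f at 0 has rank 1. Corank 1: A-series; mu = 7 gives A_7.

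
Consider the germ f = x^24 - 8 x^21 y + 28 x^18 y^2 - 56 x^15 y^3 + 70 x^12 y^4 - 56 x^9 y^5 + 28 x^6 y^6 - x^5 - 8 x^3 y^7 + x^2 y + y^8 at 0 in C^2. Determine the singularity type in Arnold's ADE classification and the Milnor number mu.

Type D9, Milnor number mu = 9.

The Hessian of f at 0 is [[0, 0], [0, 0]] with rank 0, so corank 2. A Groebner basis of the Jacobian ideal J(f) in C{x,y} is {x^2/8 + y^7, x^3, x*y}; counting standard monomials gives mu = 9. Corank 2; j^3 = x^2*y has shape L^2 M (L != M), so D-series; mu = 9 gives D_9.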